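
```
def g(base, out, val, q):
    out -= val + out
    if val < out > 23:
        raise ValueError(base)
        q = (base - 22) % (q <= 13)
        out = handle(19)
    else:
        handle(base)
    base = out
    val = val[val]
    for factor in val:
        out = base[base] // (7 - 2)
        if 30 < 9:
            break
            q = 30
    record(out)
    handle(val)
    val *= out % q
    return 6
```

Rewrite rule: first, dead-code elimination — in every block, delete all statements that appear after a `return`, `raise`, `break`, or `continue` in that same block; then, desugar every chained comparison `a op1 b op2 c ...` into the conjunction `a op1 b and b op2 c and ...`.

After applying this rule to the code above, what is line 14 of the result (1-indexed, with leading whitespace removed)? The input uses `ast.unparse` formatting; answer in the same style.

handle(val)

Transformed code:
def g(base, out, val, q):
    out -= val + out
    if val < out and out > 23:
        raise ValueError(base)
    else:
        handle(base)
    base = out
    val = val[val]
    for factor in val:
        out = base[base] // (7 - 2)
        if 30 < 9:
            break
    record(out)
    handle(val)
    val *= out % q
    return 6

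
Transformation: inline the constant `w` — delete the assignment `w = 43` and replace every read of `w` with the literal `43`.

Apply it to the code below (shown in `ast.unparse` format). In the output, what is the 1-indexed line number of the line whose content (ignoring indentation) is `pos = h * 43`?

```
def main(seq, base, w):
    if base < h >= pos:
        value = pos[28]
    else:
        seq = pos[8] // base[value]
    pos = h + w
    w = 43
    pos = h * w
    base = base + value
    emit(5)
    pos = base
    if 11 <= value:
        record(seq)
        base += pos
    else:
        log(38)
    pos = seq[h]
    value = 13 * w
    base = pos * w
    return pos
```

7

Transformed code:
def main(seq, base, w):
    if base < h >= pos:
        value = pos[28]
    else:
        seq = pos[8] // base[value]
    pos = h + 43
    pos = h * 43
    base = base + value
    emit(5)
    pos = base
    if 11 <= value:
        record(seq)
        base += pos
    else:
        log(38)
    pos = seq[h]
    value = 13 * 43
    base = pos * 43
    return pos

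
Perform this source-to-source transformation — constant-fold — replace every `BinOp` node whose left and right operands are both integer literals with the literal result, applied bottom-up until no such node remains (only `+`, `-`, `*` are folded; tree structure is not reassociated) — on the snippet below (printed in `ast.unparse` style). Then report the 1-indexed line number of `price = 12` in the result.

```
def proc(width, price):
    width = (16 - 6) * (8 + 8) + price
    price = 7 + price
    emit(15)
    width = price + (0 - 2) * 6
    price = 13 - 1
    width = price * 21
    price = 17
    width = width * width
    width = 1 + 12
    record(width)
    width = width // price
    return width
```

Transformed code:
def proc(width, price):
    width = 160 + price
    price = 7 + price
    emit(15)
    width = price + -12
    price = 12
    width = price * 21
    price = 17
    width = width * width
    width = 13
    record(width)
    width = width // price
    return width

6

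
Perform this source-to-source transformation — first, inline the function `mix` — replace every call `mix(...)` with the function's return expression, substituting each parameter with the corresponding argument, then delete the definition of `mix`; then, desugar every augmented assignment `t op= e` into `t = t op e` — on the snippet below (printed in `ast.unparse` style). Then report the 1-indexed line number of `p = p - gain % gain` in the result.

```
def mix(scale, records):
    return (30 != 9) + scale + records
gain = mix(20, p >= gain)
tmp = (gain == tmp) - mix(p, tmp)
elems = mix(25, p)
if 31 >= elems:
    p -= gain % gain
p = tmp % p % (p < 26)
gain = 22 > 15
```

Transformed code:
gain = (30 != 9) + 20 + (p >= gain)
tmp = (gain == tmp) - ((30 != 9) + p + tmp)
elems = (30 != 9) + 25 + p
if 31 >= elems:
    p = p - gain % gain
p = tmp % p % (p < 26)
gain = 22 > 15

5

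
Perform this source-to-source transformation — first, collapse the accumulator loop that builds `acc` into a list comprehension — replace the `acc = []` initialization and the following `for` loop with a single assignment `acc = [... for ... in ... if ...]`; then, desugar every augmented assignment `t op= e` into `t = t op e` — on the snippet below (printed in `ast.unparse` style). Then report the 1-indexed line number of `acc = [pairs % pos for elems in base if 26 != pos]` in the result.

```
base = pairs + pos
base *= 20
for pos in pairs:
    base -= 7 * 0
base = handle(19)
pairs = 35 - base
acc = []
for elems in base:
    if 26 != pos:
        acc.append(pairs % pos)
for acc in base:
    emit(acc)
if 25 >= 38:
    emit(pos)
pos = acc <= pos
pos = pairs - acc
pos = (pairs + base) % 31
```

Transformed code:
base = pairs + pos
base = base * 20
for pos in pairs:
    base = base - 7 * 0
base = handle(19)
pairs = 35 - base
acc = [pairs % pos for elems in base if 26 != pos]
for acc in base:
    emit(acc)
if 25 >= 38:
    emit(pos)
pos = acc <= pos
pos = pairs - acc
pos = (pairs + base) % 31

7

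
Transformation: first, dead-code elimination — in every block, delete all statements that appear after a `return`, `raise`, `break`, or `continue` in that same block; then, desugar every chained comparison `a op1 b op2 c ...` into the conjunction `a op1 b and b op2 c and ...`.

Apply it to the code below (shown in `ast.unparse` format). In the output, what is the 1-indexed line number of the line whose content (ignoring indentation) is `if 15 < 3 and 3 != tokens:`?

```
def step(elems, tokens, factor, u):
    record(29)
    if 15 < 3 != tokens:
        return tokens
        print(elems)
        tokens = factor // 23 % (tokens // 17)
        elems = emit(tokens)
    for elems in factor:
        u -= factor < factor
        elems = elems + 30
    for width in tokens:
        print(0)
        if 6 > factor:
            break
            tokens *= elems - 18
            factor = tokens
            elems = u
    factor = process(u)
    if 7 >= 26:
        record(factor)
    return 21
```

Transformed code:
def step(elems, tokens, factor, u):
    record(29)
    if 15 < 3 and 3 != tokens:
        return tokens
    for elems in factor:
        u -= factor < factor
        elems = elems + 30
    for width in tokens:
        print(0)
        if 6 > factor:
            break
    factor = process(u)
    if 7 >= 26:
        record(factor)
    return 21

3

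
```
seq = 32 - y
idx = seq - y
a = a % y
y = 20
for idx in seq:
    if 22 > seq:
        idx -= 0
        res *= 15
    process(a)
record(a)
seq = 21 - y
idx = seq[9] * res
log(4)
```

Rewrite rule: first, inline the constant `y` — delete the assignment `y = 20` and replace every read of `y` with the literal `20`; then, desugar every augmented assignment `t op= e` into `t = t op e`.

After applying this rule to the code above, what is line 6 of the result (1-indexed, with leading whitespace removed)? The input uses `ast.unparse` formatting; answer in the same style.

Transformed code:
seq = 32 - 20
idx = seq - 20
a = a % 20
for idx in seq:
    if 22 > seq:
        idx = idx - 0
        res = res * 15
    process(a)
record(a)
seq = 21 - 20
idx = seq[9] * res
log(4)

idx = idx - 0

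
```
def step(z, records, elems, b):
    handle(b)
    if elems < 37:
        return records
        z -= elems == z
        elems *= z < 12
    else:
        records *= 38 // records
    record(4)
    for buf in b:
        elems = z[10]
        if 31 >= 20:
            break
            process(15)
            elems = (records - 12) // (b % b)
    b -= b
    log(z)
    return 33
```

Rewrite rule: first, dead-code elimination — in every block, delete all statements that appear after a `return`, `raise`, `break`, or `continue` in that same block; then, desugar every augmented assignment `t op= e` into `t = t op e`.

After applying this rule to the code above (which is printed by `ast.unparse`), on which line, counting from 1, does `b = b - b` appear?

12

Transformed code:
def step(z, records, elems, b):
    handle(b)
    if elems < 37:
        return records
    else:
        records = records * (38 // records)
    record(4)
    for buf in b:
        elems = z[10]
        if 31 >= 20:
            break
    b = b - b
    log(z)
    return 33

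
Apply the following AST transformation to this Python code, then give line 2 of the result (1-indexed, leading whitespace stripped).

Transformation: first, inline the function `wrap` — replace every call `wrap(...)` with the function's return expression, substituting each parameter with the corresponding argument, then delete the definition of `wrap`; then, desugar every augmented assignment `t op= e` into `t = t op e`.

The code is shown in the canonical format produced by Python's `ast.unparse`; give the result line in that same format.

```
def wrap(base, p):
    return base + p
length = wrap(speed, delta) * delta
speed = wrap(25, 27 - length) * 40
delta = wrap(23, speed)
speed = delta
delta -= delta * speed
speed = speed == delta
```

speed = (25 + (27 - length)) * 40

Transformed code:
length = (speed + delta) * delta
speed = (25 + (27 - length)) * 40
delta = 23 + speed
speed = delta
delta = delta - delta * speed
speed = speed == delta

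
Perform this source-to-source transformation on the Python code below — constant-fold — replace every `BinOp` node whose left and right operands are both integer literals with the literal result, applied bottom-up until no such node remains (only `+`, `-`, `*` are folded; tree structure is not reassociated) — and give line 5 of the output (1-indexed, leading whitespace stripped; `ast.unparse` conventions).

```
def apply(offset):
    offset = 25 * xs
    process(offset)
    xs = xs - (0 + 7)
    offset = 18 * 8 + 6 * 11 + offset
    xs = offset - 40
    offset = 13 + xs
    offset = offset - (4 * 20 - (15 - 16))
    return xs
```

Transformed code:
def apply(offset):
    offset = 25 * xs
    process(offset)
    xs = xs - 7
    offset = 210 + offset
    xs = offset - 40
    offset = 13 + xs
    offset = offset - 81
    return xs

offset = 210 + offset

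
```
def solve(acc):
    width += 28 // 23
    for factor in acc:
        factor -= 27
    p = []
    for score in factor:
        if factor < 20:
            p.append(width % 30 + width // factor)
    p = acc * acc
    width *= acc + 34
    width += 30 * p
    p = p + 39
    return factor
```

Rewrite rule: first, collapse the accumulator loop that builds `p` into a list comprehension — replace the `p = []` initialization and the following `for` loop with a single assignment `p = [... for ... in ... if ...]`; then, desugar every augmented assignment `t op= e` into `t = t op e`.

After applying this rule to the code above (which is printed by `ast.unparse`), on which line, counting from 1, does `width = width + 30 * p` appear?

8

Transformed code:
def solve(acc):
    width = width + 28 // 23
    for factor in acc:
        factor = factor - 27
    p = [width % 30 + width // factor for score in factor if factor < 20]
    p = acc * acc
    width = width * (acc + 34)
    width = width + 30 * p
    p = p + 39
    return factor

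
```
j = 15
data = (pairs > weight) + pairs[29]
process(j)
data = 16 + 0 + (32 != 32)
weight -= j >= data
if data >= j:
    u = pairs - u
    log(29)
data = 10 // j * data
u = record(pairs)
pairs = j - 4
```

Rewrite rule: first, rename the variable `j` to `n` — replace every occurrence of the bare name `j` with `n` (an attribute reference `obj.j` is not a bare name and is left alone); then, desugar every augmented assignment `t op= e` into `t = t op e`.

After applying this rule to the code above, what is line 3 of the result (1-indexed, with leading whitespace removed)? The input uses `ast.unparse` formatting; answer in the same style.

process(n)

Transformed code:
n = 15
data = (pairs > weight) + pairs[29]
process(n)
data = 16 + 0 + (32 != 32)
weight = weight - (n >= data)
if data >= n:
    u = pairs - u
    log(29)
data = 10 // n * data
u = record(pairs)
pairs = n - 4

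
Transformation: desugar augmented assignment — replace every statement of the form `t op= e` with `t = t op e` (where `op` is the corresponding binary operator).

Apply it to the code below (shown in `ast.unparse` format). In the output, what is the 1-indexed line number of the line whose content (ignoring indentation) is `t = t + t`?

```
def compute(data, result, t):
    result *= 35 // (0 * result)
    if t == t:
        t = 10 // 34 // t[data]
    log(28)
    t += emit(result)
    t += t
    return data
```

7

Transformed code:
def compute(data, result, t):
    result = result * (35 // (0 * result))
    if t == t:
        t = 10 // 34 // t[data]
    log(28)
    t = t + emit(result)
    t = t + t
    return data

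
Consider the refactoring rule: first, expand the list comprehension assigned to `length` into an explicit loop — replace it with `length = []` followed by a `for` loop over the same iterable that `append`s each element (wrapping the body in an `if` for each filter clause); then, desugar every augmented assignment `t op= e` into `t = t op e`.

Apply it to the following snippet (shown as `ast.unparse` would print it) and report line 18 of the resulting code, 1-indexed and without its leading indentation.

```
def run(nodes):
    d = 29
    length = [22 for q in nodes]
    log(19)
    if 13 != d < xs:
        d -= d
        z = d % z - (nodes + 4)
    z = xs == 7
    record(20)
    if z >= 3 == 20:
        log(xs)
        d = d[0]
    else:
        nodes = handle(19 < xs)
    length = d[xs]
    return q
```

Transformed code:
def run(nodes):
    d = 29
    length = []
    for q in nodes:
        length.append(22)
    log(19)
    if 13 != d < xs:
        d = d - d
        z = d % z - (nodes + 4)
    z = xs == 7
    record(20)
    if z >= 3 == 20:
        log(xs)
        d = d[0]
    else:
        nodes = handle(19 < xs)
    length = d[xs]
    return q

return q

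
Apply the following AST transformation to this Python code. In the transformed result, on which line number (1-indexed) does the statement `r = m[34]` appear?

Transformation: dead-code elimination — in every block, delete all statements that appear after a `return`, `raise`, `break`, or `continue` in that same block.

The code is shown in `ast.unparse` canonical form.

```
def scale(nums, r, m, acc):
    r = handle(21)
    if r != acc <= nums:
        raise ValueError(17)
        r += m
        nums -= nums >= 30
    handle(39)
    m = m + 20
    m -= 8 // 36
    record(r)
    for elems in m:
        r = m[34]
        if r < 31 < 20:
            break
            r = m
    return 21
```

10

Transformed code:
def scale(nums, r, m, acc):
    r = handle(21)
    if r != acc <= nums:
        raise ValueError(17)
    handle(39)
    m = m + 20
    m -= 8 // 36
    record(r)
    for elems in m:
        r = m[34]
        if r < 31 < 20:
            break
    return 21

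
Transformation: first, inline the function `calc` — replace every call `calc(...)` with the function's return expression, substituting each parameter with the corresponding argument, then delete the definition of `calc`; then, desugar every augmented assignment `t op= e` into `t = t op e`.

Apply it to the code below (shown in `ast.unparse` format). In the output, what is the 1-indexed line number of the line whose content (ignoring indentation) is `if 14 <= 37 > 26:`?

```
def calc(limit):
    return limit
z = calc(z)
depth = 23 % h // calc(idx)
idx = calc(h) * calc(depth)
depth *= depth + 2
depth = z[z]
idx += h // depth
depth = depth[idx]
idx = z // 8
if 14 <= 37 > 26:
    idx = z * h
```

Transformed code:
z = z
depth = 23 % h // idx
idx = h * depth
depth = depth * (depth + 2)
depth = z[z]
idx = idx + h // depth
depth = depth[idx]
idx = z // 8
if 14 <= 37 > 26:
    idx = z * h

9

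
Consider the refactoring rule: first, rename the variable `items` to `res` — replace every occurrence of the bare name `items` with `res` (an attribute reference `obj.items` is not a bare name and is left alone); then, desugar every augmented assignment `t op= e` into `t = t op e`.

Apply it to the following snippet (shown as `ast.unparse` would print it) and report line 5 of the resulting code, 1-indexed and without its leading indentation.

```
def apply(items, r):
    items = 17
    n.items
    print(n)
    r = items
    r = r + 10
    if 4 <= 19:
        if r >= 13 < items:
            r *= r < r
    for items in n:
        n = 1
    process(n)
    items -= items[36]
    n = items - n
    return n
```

Transformed code:
def apply(res, r):
    res = 17
    n.items
    print(n)
    r = res
    r = r + 10
    if 4 <= 19:
        if r >= 13 < res:
            r = r * (r < r)
    for res in n:
        n = 1
    process(n)
    res = res - res[36]
    n = res - n
    return n

r = res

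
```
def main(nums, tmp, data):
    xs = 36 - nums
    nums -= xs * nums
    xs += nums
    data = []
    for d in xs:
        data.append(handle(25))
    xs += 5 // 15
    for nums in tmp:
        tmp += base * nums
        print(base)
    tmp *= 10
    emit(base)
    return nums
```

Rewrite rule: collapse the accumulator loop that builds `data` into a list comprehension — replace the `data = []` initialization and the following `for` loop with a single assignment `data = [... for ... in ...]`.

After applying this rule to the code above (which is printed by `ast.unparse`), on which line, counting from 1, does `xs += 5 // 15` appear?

Transformed code:
def main(nums, tmp, data):
    xs = 36 - nums
    nums -= xs * nums
    xs += nums
    data = [handle(25) for d in xs]
    xs += 5 // 15
    for nums in tmp:
        tmp += base * nums
        print(base)
    tmp *= 10
    emit(base)
    return nums

6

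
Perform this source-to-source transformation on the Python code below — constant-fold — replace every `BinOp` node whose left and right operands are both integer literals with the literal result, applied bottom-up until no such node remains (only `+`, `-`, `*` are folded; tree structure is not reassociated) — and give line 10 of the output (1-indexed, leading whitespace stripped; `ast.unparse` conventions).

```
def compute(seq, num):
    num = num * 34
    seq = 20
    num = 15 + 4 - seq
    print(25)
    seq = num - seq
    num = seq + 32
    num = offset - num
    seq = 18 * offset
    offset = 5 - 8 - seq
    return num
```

Transformed code:
def compute(seq, num):
    num = num * 34
    seq = 20
    num = 19 - seq
    print(25)
    seq = num - seq
    num = seq + 32
    num = offset - num
    seq = 18 * offset
    offset = -3 - seq
    return num

offset = -3 - seq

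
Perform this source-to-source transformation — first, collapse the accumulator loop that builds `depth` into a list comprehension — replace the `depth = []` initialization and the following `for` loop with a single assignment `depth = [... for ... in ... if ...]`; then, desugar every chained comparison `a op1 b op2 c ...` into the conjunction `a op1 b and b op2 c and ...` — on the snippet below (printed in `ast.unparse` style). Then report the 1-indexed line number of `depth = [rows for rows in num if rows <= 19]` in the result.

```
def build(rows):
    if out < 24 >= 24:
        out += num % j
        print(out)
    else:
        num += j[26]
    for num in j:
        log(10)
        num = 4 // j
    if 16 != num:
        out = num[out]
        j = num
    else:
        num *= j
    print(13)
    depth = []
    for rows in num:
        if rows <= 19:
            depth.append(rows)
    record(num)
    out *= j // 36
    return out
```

Transformed code:
def build(rows):
    if out < 24 and 24 >= 24:
        out += num % j
        print(out)
    else:
        num += j[26]
    for num in j:
        log(10)
        num = 4 // j
    if 16 != num:
        out = num[out]
        j = num
    else:
        num *= j
    print(13)
    depth = [rows for rows in num if rows <= 19]
    record(num)
    out *= j // 36
    return out

16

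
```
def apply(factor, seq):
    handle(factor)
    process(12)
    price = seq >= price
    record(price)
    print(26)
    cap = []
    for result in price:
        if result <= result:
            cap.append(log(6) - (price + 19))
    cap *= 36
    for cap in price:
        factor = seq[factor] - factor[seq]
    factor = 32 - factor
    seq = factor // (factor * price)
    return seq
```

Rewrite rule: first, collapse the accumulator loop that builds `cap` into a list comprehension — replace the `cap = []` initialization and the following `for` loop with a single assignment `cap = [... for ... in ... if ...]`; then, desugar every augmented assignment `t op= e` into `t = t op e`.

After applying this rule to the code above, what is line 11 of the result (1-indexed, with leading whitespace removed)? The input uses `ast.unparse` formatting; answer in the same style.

factor = 32 - factor

Transformed code:
def apply(factor, seq):
    handle(factor)
    process(12)
    price = seq >= price
    record(price)
    print(26)
    cap = [log(6) - (price + 19) for result in price if result <= result]
    cap = cap * 36
    for cap in price:
        factor = seq[factor] - factor[seq]
    factor = 32 - factor
    seq = factor // (factor * price)
    return seq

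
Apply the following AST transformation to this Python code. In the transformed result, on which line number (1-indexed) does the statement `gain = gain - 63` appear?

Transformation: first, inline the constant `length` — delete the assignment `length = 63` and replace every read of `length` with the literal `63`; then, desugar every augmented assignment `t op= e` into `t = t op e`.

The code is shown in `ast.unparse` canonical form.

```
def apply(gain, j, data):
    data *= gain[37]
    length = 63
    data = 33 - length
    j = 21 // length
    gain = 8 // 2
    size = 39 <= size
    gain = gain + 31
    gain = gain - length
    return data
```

8

Transformed code:
def apply(gain, j, data):
    data = data * gain[37]
    data = 33 - 63
    j = 21 // 63
    gain = 8 // 2
    size = 39 <= size
    gain = gain + 31
    gain = gain - 63
    return data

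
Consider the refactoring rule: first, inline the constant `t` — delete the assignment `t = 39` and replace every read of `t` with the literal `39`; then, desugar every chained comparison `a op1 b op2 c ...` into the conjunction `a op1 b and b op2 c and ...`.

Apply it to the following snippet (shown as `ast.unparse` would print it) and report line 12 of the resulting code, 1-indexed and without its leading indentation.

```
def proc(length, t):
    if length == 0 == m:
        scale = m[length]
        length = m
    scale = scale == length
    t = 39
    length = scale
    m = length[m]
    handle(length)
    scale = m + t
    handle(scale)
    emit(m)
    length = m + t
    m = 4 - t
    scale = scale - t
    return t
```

length = m + 39

Transformed code:
def proc(length, t):
    if length == 0 and 0 == m:
        scale = m[length]
        length = m
    scale = scale == length
    length = scale
    m = length[m]
    handle(length)
    scale = m + 39
    handle(scale)
    emit(m)
    length = m + 39
    m = 4 - 39
    scale = scale - 39
    return 39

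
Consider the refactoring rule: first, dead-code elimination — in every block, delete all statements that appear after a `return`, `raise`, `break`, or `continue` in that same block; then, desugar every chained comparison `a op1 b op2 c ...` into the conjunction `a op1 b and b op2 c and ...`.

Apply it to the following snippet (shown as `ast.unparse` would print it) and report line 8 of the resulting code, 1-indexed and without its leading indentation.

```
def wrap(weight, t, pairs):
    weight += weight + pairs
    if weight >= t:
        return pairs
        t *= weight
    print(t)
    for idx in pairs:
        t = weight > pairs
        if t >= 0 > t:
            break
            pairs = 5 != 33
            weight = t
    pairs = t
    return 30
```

Transformed code:
def wrap(weight, t, pairs):
    weight += weight + pairs
    if weight >= t:
        return pairs
    print(t)
    for idx in pairs:
        t = weight > pairs
        if t >= 0 and 0 > t:
            break
    pairs = t
    return 30

if t >= 0 and 0 > t:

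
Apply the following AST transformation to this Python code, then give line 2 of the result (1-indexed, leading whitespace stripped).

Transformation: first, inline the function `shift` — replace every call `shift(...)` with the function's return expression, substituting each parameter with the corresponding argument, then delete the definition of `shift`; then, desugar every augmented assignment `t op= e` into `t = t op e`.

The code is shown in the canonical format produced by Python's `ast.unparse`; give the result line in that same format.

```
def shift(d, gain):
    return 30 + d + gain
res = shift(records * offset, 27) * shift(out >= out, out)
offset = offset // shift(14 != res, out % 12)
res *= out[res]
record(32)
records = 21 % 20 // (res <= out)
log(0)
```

offset = offset // (30 + (14 != res) + out % 12)

Transformed code:
res = (30 + records * offset + 27) * (30 + (out >= out) + out)
offset = offset // (30 + (14 != res) + out % 12)
res = res * out[res]
record(32)
records = 21 % 20 // (res <= out)
log(0)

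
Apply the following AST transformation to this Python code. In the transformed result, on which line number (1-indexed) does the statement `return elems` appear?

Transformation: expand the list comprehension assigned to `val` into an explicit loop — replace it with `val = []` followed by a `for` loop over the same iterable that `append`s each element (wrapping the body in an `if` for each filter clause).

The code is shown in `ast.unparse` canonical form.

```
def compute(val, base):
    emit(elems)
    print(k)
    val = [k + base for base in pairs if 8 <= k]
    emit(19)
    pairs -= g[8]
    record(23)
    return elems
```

11

Transformed code:
def compute(val, base):
    emit(elems)
    print(k)
    val = []
    for base in pairs:
        if 8 <= k:
            val.append(k + base)
    emit(19)
    pairs -= g[8]
    record(23)
    return elems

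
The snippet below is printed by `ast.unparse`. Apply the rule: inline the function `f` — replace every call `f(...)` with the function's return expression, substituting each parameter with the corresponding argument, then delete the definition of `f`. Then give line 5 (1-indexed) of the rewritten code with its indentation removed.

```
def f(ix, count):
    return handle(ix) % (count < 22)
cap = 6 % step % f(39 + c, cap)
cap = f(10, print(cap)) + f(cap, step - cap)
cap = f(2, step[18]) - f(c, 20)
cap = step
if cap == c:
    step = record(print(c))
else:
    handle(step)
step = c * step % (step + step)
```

if cap == c:

Transformed code:
cap = 6 % step % (handle(39 + c) % (cap < 22))
cap = handle(10) % (print(cap) < 22) + handle(cap) % (step - cap < 22)
cap = handle(2) % (step[18] < 22) - handle(c) % (20 < 22)
cap = step
if cap == c:
    step = record(print(c))
else:
    handle(step)
step = c * step % (step + step)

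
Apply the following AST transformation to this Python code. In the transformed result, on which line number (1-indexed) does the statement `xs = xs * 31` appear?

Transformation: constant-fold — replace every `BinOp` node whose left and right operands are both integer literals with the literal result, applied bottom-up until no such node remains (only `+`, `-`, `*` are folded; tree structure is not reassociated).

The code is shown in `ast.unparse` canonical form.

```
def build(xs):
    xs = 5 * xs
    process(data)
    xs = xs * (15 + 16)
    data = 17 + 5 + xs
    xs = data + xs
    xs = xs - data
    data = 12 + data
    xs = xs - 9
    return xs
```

4

Transformed code:
def build(xs):
    xs = 5 * xs
    process(data)
    xs = xs * 31
    data = 22 + xs
    xs = data + xs
    xs = xs - data
    data = 12 + data
    xs = xs - 9
    return xs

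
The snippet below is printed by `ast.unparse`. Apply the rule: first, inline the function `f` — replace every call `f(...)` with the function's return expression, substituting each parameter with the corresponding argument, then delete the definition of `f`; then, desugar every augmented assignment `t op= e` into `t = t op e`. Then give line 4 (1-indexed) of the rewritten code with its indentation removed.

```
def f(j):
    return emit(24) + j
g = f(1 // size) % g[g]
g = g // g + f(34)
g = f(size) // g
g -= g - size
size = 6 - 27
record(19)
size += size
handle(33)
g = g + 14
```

Transformed code:
g = (emit(24) + 1 // size) % g[g]
g = g // g + (emit(24) + 34)
g = (emit(24) + size) // g
g = g - (g - size)
size = 6 - 27
record(19)
size = size + size
handle(33)
g = g + 14

g = g - (g - size)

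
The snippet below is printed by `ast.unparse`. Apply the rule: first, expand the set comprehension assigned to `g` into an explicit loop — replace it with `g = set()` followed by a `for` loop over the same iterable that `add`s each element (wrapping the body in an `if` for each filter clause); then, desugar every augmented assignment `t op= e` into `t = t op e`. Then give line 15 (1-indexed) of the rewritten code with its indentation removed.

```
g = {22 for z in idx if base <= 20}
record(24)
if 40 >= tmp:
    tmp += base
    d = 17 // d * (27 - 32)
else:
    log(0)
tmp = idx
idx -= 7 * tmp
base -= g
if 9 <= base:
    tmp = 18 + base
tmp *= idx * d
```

tmp = 18 + base

Transformed code:
g = set()
for z in idx:
    if base <= 20:
        g.add(22)
record(24)
if 40 >= tmp:
    tmp = tmp + base
    d = 17 // d * (27 - 32)
else:
    log(0)
tmp = idx
idx = idx - 7 * tmp
base = base - g
if 9 <= base:
    tmp = 18 + base
tmp = tmp * (idx * d)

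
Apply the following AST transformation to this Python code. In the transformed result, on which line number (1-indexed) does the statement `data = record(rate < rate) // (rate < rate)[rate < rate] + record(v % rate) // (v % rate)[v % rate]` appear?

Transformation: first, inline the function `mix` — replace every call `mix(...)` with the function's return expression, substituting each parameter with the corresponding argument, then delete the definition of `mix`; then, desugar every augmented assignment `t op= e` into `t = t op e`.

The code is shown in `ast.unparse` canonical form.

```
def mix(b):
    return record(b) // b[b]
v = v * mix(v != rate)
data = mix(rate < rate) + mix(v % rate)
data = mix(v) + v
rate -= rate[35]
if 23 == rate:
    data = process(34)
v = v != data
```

Transformed code:
v = v * (record(v != rate) // (v != rate)[v != rate])
data = record(rate < rate) // (rate < rate)[rate < rate] + record(v % rate) // (v % rate)[v % rate]
data = record(v) // v[v] + v
rate = rate - rate[35]
if 23 == rate:
    data = process(34)
v = v != data

2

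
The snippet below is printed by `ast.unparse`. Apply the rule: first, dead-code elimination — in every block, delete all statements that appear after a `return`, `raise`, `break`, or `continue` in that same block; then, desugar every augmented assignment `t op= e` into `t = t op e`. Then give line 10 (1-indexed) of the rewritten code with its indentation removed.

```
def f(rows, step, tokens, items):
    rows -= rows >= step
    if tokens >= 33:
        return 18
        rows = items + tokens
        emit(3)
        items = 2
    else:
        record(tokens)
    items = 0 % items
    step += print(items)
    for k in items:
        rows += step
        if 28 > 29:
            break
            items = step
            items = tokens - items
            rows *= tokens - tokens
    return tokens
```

rows = rows + step

Transformed code:
def f(rows, step, tokens, items):
    rows = rows - (rows >= step)
    if tokens >= 33:
        return 18
    else:
        record(tokens)
    items = 0 % items
    step = step + print(items)
    for k in items:
        rows = rows + step
        if 28 > 29:
            break
    return tokens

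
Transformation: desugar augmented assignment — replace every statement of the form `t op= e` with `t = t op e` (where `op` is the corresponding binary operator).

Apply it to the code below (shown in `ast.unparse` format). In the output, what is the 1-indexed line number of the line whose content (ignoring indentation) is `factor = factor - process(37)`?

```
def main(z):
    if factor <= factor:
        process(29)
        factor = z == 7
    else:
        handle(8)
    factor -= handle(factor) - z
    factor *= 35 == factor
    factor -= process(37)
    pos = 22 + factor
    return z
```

Transformed code:
def main(z):
    if factor <= factor:
        process(29)
        factor = z == 7
    else:
        handle(8)
    factor = factor - (handle(factor) - z)
    factor = factor * (35 == factor)
    factor = factor - process(37)
    pos = 22 + factor
    return z

9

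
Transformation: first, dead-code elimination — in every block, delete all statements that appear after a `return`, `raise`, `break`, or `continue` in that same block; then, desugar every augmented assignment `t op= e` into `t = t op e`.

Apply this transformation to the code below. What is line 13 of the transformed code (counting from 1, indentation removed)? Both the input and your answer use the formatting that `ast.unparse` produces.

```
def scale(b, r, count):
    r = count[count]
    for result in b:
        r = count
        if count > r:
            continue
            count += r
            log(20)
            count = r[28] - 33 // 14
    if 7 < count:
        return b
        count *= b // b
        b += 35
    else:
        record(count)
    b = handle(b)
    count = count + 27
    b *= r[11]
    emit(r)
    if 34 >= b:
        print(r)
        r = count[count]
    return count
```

Transformed code:
def scale(b, r, count):
    r = count[count]
    for result in b:
        r = count
        if count > r:
            continue
    if 7 < count:
        return b
    else:
        record(count)
    b = handle(b)
    count = count + 27
    b = b * r[11]
    emit(r)
    if 34 >= b:
        print(r)
        r = count[count]
    return count

b = b * r[11]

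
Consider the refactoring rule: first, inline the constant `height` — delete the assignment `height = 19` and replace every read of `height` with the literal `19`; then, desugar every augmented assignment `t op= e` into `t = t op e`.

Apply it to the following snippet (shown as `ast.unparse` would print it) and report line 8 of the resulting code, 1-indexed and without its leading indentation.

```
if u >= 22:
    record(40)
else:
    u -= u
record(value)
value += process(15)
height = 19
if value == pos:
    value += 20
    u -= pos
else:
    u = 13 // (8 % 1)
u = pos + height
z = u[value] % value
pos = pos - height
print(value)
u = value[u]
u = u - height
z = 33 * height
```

Transformed code:
if u >= 22:
    record(40)
else:
    u = u - u
record(value)
value = value + process(15)
if value == pos:
    value = value + 20
    u = u - pos
else:
    u = 13 // (8 % 1)
u = pos + 19
z = u[value] % value
pos = pos - 19
print(value)
u = value[u]
u = u - 19
z = 33 * 19

value = value + 20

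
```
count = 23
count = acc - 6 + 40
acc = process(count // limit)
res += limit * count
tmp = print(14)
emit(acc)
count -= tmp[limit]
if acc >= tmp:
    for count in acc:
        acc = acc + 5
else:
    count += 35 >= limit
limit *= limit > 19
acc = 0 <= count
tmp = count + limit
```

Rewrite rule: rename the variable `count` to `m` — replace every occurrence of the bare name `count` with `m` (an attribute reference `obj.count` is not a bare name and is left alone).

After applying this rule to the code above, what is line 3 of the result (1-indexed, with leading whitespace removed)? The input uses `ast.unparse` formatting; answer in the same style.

acc = process(m // limit)

Transformed code:
m = 23
m = acc - 6 + 40
acc = process(m // limit)
res += limit * m
tmp = print(14)
emit(acc)
m -= tmp[limit]
if acc >= tmp:
    for m in acc:
        acc = acc + 5
else:
    m += 35 >= limit
limit *= limit > 19
acc = 0 <= m
tmp = m + limit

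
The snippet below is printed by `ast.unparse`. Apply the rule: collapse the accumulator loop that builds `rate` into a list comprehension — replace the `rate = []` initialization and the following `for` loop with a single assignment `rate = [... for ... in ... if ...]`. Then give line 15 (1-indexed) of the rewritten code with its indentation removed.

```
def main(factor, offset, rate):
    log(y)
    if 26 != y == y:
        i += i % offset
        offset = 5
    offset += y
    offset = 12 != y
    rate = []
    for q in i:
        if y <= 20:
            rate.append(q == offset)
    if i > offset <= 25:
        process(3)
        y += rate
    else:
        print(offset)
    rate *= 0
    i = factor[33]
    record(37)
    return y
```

i = factor[33]

Transformed code:
def main(factor, offset, rate):
    log(y)
    if 26 != y == y:
        i += i % offset
        offset = 5
    offset += y
    offset = 12 != y
    rate = [q == offset for q in i if y <= 20]
    if i > offset <= 25:
        process(3)
        y += rate
    else:
        print(offset)
    rate *= 0
    i = factor[33]
    record(37)
    return y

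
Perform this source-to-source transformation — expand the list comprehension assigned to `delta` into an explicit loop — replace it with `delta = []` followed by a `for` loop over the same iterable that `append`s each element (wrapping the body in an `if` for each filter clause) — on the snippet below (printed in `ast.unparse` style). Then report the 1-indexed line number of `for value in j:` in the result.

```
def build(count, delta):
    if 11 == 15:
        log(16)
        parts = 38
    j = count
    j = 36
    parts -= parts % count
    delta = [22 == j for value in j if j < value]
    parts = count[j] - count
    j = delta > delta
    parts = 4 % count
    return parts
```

Transformed code:
def build(count, delta):
    if 11 == 15:
        log(16)
        parts = 38
    j = count
    j = 36
    parts -= parts % count
    delta = []
    for value in j:
        if j < value:
            delta.append(22 == j)
    parts = count[j] - count
    j = delta > delta
    parts = 4 % count
    return parts

9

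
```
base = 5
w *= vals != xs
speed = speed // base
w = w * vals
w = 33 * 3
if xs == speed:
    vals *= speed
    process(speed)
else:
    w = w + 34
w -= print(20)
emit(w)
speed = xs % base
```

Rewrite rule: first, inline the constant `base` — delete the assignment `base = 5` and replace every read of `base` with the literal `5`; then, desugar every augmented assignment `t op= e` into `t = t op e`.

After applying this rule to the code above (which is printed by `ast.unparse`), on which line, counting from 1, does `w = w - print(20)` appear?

10

Transformed code:
w = w * (vals != xs)
speed = speed // 5
w = w * vals
w = 33 * 3
if xs == speed:
    vals = vals * speed
    process(speed)
else:
    w = w + 34
w = w - print(20)
emit(w)
speed = xs % 5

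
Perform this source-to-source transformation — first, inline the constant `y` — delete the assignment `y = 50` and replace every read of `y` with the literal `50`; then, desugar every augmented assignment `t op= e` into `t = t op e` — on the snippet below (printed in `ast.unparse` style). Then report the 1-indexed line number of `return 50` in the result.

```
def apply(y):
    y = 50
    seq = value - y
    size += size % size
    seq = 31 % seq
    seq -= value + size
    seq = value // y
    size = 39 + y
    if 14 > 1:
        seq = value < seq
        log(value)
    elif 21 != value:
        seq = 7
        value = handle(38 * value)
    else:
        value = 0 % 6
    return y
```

16

Transformed code:
def apply(y):
    seq = value - 50
    size = size + size % size
    seq = 31 % seq
    seq = seq - (value + size)
    seq = value // 50
    size = 39 + 50
    if 14 > 1:
        seq = value < seq
        log(value)
    elif 21 != value:
        seq = 7
        value = handle(38 * value)
    else:
        value = 0 % 6
    return 50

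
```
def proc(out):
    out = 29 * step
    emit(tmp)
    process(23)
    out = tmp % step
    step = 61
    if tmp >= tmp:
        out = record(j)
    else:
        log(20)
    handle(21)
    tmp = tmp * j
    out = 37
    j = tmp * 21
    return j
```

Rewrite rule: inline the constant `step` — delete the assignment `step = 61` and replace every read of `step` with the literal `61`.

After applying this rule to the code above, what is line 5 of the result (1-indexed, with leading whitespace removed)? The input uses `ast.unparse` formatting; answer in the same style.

out = tmp % 61

Transformed code:
def proc(out):
    out = 29 * 61
    emit(tmp)
    process(23)
    out = tmp % 61
    if tmp >= tmp:
        out = record(j)
    else:
        log(20)
    handle(21)
    tmp = tmp * j
    out = 37
    j = tmp * 21
    return j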